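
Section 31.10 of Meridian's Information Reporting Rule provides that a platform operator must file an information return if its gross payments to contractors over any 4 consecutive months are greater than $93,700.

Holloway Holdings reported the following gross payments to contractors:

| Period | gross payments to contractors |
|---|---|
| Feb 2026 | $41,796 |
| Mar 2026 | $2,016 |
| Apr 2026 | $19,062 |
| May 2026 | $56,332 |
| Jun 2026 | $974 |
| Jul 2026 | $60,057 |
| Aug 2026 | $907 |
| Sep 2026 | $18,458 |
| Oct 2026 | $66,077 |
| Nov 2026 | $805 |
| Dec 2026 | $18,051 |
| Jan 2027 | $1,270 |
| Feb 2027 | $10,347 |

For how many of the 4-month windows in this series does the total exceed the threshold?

Feb 2026–May 2026: $41,796 + $2,016 + $19,062 + $56,332 = $119,206 (over)
Mar 2026–Jun 2026: $2,016 + $19,062 + $56,332 + $974 = $78,384 (under)
Apr 2026–Jul 2026: $19,062 + $56,332 + $974 + $60,057 = $136,425 (over)
May 2026–Aug 2026: $56,332 + $974 + $60,057 + $907 = $118,270 (over)
Jun 2026–Sep 2026: $974 + $60,057 + $907 + $18,458 = $80,396 (under)
Jul 2026–Oct 2026: $60,057 + $907 + $18,458 + $66,077 = $145,499 (over)
Aug 2026–Nov 2026: $907 + $18,458 + $66,077 + $805 = $86,247 (under)
Sep 2026–Dec 2026: $18,458 + $66,077 + $805 + $18,051 = $103,391 (over)
Oct 2026–Jan 2027: $66,077 + $805 + $18,051 + $1,270 = $86,203 (under)
Nov 2026–Feb 2027: $805 + $18,051 + $1,270 + $10,347 = $30,473 (under)
5 windows exceed the threshold.

5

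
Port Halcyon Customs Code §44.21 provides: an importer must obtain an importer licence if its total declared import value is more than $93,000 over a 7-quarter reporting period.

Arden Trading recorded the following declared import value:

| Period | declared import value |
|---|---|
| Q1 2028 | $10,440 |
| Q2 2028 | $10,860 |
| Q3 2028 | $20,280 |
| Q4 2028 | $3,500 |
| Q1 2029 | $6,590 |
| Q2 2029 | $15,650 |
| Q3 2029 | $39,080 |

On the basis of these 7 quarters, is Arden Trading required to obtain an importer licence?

Total declared import value: $10,440 + $10,860 + $20,280 + $3,500 + $6,590 + $15,650 + $39,080 = $106,400.
$106,400 > $93,000, so the threshold is exceeded.

Yes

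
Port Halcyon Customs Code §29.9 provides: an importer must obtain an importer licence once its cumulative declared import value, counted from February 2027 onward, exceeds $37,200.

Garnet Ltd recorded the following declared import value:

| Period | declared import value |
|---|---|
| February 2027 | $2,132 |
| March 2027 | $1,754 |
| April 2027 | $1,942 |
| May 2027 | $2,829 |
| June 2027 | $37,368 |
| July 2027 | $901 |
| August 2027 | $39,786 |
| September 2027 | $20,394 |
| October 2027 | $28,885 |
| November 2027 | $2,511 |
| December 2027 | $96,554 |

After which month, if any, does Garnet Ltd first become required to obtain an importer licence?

June 2027

Through February 2027: $2,132
Through March 2027: $3,886
Through April 2027: $5,828
Through May 2027: $8,657
Through June 2027: $46,025 ← exceeds threshold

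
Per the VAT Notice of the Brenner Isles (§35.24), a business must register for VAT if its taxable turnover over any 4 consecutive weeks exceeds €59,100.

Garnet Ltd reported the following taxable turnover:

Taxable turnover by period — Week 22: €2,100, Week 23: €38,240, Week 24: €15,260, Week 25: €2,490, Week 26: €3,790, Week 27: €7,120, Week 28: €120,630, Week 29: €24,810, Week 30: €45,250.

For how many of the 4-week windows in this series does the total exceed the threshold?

Week 22–Week 25: €2,100 + €38,240 + €15,260 + €2,490 = €58,090 (under)
Week 23–Week 26: €38,240 + €15,260 + €2,490 + €3,790 = €59,780 (over)
Week 24–Week 27: €15,260 + €2,490 + €3,790 + €7,120 = €28,660 (under)
Week 25–Week 28: €2,490 + €3,790 + €7,120 + €120,630 = €134,030 (over)
Week 26–Week 29: €3,790 + €7,120 + €120,630 + €24,810 = €156,350 (over)
Week 27–Week 30: €7,120 + €120,630 + €24,810 + €45,250 = €197,810 (over)
4 windows exceed the threshold.

4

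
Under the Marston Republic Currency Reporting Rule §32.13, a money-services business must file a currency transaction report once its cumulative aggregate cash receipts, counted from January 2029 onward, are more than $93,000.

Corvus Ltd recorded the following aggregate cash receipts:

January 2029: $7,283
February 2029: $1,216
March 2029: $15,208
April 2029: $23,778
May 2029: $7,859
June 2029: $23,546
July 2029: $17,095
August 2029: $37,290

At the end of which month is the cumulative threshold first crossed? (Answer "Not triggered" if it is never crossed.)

July 2029

Through January 2029: $7,283
Through February 2029: $8,499
Through March 2029: $23,707
Through April 2029: $47,485
Through May 2029: $55,344
Through June 2029: $78,890
Through July 2029: $95,985 ← exceeds threshold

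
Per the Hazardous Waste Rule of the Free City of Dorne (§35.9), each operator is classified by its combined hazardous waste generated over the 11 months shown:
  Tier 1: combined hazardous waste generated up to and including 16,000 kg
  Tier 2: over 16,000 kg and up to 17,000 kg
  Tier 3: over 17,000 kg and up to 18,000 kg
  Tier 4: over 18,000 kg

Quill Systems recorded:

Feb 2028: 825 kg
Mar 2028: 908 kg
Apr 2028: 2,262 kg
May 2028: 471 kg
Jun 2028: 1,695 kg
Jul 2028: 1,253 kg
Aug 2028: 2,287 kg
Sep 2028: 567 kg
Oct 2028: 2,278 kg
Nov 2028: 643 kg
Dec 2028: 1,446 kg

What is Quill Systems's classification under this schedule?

Combined hazardous waste generated: 825 kg + 908 kg + 2,262 kg + 471 kg + 1,695 kg + 1,253 kg + 2,287 kg + 567 kg + 2,278 kg + 643 kg + 1,446 kg = 14,635 kg.
14,635 kg ≤ 16,000 kg, so Tier 1 applies.

Tier 1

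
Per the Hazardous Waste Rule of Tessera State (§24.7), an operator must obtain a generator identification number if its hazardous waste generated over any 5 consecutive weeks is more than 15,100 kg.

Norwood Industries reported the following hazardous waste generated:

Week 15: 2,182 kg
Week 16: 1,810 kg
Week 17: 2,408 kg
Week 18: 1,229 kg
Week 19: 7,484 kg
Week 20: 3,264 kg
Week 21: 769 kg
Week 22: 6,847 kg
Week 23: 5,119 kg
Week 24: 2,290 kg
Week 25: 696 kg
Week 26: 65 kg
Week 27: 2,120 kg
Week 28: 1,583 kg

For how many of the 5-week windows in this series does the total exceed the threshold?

Week 15–Week 19: 2,182 kg + 1,810 kg + 2,408 kg + 1,229 kg + 7,484 kg = 15,113 kg (over)
Week 16–Week 20: 1,810 kg + 2,408 kg + 1,229 kg + 7,484 kg + 3,264 kg = 16,195 kg (over)
Week 17–Week 21: 2,408 kg + 1,229 kg + 7,484 kg + 3,264 kg + 769 kg = 15,154 kg (over)
Week 18–Week 22: 1,229 kg + 7,484 kg + 3,264 kg + 769 kg + 6,847 kg = 19,593 kg (over)
Week 19–Week 23: 7,484 kg + 3,264 kg + 769 kg + 6,847 kg + 5,119 kg = 23,483 kg (over)
Week 20–Week 24: 3,264 kg + 769 kg + 6,847 kg + 5,119 kg + 2,290 kg = 18,289 kg (over)
Week 21–Week 25: 769 kg + 6,847 kg + 5,119 kg + 2,290 kg + 696 kg = 15,721 kg (over)
Week 22–Week 26: 6,847 kg + 5,119 kg + 2,290 kg + 696 kg + 65 kg = 15,017 kg (under)
Week 23–Week 27: 5,119 kg + 2,290 kg + 696 kg + 65 kg + 2,120 kg = 10,290 kg (under)
Week 24–Week 28: 2,290 kg + 696 kg + 65 kg + 2,120 kg + 1,583 kg = 6,754 kg (under)
7 windows exceed the threshold.

7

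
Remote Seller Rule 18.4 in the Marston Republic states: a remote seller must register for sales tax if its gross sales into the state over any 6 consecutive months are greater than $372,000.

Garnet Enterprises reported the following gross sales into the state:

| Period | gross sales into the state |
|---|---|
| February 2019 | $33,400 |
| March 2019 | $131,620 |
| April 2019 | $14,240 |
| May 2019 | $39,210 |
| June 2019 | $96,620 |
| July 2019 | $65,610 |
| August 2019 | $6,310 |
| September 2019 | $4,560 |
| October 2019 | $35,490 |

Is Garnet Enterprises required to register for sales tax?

Yes

February 2019–July 2019: $33,400 + $131,620 + $14,240 + $39,210 + $96,620 + $65,610 = $380,700 (over)
March 2019–August 2019: $131,620 + $14,240 + $39,210 + $96,620 + $65,610 + $6,310 = $353,610 (under)
April 2019–September 2019: $14,240 + $39,210 + $96,620 + $65,610 + $6,310 + $4,560 = $226,550 (under)
May 2019–October 2019: $39,210 + $96,620 + $65,610 + $6,310 + $4,560 + $35,490 = $247,800 (under)
At least one window exceeds $372,000.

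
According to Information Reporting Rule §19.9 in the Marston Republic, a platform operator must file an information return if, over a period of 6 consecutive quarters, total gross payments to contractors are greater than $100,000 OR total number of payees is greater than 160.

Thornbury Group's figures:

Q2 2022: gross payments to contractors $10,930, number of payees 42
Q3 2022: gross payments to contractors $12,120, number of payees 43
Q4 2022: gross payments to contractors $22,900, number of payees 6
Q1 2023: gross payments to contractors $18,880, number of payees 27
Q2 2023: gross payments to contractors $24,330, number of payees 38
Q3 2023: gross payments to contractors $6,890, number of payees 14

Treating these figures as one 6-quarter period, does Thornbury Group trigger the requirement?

Total gross payments to contractors: $10,930 + $12,120 + $22,900 + $18,880 + $24,330 + $6,890 = $96,050 (≤ $100,000).
Total number of payees: 42 + 43 + 6 + 27 + 38 + 14 = 170 (> 160).
The test is 'or': at least one threshold is exceeded.

Yes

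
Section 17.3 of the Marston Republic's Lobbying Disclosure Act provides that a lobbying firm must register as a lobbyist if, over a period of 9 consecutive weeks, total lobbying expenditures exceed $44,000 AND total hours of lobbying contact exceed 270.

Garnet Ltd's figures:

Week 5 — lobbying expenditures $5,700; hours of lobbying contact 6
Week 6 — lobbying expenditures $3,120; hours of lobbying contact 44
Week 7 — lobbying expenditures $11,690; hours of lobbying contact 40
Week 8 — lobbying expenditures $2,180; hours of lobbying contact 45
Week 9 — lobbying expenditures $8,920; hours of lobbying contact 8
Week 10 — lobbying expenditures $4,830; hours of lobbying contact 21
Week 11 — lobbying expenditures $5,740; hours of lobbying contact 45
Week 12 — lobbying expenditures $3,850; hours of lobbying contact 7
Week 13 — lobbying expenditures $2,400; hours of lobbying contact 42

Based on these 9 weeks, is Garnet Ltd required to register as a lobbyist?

Total lobbying expenditures: $5,700 + $3,120 + $11,690 + $2,180 + $8,920 + $4,830 + $5,740 + $3,850 + $2,400 = $48,430 (> $44,000).
Total hours of lobbying contact: 6 + 44 + 40 + 45 + 8 + 21 + 45 + 7 + 42 = 258 (≤ 270).
The test is 'and': the rule requires both, and at least one is not exceeded.

No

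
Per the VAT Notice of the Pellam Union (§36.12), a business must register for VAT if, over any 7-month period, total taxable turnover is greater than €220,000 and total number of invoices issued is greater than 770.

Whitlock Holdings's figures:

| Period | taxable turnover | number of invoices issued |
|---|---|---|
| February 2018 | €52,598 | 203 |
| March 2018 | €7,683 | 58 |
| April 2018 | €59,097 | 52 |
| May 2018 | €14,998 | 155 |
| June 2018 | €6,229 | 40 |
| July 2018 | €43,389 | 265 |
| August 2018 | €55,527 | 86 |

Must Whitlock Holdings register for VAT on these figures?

Yes

Total taxable turnover: €52,598 + €7,683 + €59,097 + €14,998 + €6,229 + €43,389 + €55,527 = €239,521 (> €220,000).
Total number of invoices issued: 203 + 58 + 52 + 155 + 40 + 265 + 86 = 859 (> 770).
The test is 'and': both thresholds are exceeded.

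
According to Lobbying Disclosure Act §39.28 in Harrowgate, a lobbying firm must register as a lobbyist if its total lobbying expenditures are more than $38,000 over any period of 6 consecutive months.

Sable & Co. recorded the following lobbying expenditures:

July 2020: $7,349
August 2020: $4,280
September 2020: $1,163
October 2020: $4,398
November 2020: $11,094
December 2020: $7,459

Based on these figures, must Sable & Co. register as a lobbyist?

Total lobbying expenditures: $7,349 + $4,280 + $1,163 + $4,398 + $11,094 + $7,459 = $35,743.
$35,743 ≤ $38,000, so the threshold is not exceeded.

No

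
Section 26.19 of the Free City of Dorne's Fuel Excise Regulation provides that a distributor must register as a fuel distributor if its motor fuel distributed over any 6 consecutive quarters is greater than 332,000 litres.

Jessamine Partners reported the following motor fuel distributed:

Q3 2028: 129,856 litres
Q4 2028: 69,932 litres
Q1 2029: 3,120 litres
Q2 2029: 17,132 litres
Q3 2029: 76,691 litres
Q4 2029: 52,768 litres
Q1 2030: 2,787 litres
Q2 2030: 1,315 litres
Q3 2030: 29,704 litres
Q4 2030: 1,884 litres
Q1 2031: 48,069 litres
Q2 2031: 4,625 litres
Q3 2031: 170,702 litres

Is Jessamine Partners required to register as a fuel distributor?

Q3 2028–Q4 2029: 129,856 litres + 69,932 litres + 3,120 litres + 17,132 litres + 76,691 litres + 52,768 litres = 349,499 litres (over)
Q4 2028–Q1 2030: 69,932 litres + 3,120 litres + 17,132 litres + 76,691 litres + 52,768 litres + 2,787 litres = 222,430 litres (under)
Q1 2029–Q2 2030: 3,120 litres + 17,132 litres + 76,691 litres + 52,768 litres + 2,787 litres + 1,315 litres = 153,813 litres (under)
Q2 2029–Q3 2030: 17,132 litres + 76,691 litres + 52,768 litres + 2,787 litres + 1,315 litres + 29,704 litres = 180,397 litres (under)
Q3 2029–Q4 2030: 76,691 litres + 52,768 litres + 2,787 litres + 1,315 litres + 29,704 litres + 1,884 litres = 165,149 litres (under)
Q4 2029–Q1 2031: 52,768 litres + 2,787 litres + 1,315 litres + 29,704 litres + 1,884 litres + 48,069 litres = 136,527 litres (under)
Q1 2030–Q2 2031: 2,787 litres + 1,315 litres + 29,704 litres + 1,884 litres + 48,069 litres + 4,625 litres = 88,384 litres (under)
Q2 2030–Q3 2031: 1,315 litres + 29,704 litres + 1,884 litres + 48,069 litres + 4,625 litres + 170,702 litres = 256,299 litres (under)
At least one window exceeds 332,000 litres.

Yes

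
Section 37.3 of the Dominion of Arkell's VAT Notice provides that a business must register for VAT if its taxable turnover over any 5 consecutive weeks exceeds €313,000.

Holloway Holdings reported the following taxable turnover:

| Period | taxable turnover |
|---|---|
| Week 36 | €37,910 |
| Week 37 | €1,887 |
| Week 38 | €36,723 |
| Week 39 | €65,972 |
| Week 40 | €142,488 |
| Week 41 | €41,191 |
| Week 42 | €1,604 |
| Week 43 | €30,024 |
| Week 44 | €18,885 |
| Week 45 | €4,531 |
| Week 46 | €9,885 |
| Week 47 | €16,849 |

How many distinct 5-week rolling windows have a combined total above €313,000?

0

Week 36–Week 40: €37,910 + €1,887 + €36,723 + €65,972 + €142,488 = €284,980 (under)
Week 37–Week 41: €1,887 + €36,723 + €65,972 + €142,488 + €41,191 = €288,261 (under)
Week 38–Week 42: €36,723 + €65,972 + €142,488 + €41,191 + €1,604 = €287,978 (under)
Week 39–Week 43: €65,972 + €142,488 + €41,191 + €1,604 + €30,024 = €281,279 (under)
Week 40–Week 44: €142,488 + €41,191 + €1,604 + €30,024 + €18,885 = €234,192 (under)
Week 41–Week 45: €41,191 + €1,604 + €30,024 + €18,885 + €4,531 = €96,235 (under)
Week 42–Week 46: €1,604 + €30,024 + €18,885 + €4,531 + €9,885 = €64,929 (under)
Week 43–Week 47: €30,024 + €18,885 + €4,531 + €9,885 + €16,849 = €80,174 (under)
0 windows exceed the threshold.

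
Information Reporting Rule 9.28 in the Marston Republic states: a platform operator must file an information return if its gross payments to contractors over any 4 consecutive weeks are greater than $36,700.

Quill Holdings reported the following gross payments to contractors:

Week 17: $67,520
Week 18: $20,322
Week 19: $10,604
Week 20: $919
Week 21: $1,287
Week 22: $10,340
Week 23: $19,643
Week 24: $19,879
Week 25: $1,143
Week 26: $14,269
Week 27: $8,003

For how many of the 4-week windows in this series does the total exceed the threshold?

Week 17–Week 20: $67,520 + $20,322 + $10,604 + $919 = $99,365 (over)
Week 18–Week 21: $20,322 + $10,604 + $919 + $1,287 = $33,132 (under)
Week 19–Week 22: $10,604 + $919 + $1,287 + $10,340 = $23,150 (under)
Week 20–Week 23: $919 + $1,287 + $10,340 + $19,643 = $32,189 (under)
Week 21–Week 24: $1,287 + $10,340 + $19,643 + $19,879 = $51,149 (over)
Week 22–Week 25: $10,340 + $19,643 + $19,879 + $1,143 = $51,005 (over)
Week 23–Week 26: $19,643 + $19,879 + $1,143 + $14,269 = $54,934 (over)
Week 24–Week 27: $19,879 + $1,143 + $14,269 + $8,003 = $43,294 (over)
5 windows exceed the threshold.

5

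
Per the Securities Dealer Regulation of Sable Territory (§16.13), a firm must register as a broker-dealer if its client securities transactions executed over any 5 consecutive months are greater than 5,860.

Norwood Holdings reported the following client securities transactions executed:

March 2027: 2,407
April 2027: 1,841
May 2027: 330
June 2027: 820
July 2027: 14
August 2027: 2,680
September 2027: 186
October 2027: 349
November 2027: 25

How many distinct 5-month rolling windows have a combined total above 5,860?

March 2027–July 2027: 2,407 + 1,841 + 330 + 820 + 14 = 5,412 (under)
April 2027–August 2027: 1,841 + 330 + 820 + 14 + 2,680 = 5,685 (under)
May 2027–September 2027: 330 + 820 + 14 + 2,680 + 186 = 4,030 (under)
June 2027–October 2027: 820 + 14 + 2,680 + 186 + 349 = 4,049 (under)
July 2027–November 2027: 14 + 2,680 + 186 + 349 + 25 = 3,254 (under)
0 windows exceed the threshold.

0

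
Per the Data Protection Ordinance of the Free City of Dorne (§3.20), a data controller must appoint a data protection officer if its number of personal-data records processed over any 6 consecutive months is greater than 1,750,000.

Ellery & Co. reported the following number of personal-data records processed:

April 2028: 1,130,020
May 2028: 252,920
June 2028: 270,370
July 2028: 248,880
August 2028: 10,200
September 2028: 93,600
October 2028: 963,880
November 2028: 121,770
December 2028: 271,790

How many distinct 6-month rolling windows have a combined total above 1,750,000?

April 2028–September 2028: 1,130,020 + 252,920 + 270,370 + 248,880 + 10,200 + 93,600 = 2,005,990 (over)
May 2028–October 2028: 252,920 + 270,370 + 248,880 + 10,200 + 93,600 + 963,880 = 1,839,850 (over)
June 2028–November 2028: 270,370 + 248,880 + 10,200 + 93,600 + 963,880 + 121,770 = 1,708,700 (under)
July 2028–December 2028: 248,880 + 10,200 + 93,600 + 963,880 + 121,770 + 271,790 = 1,710,120 (under)
2 windows exceed the threshold.

2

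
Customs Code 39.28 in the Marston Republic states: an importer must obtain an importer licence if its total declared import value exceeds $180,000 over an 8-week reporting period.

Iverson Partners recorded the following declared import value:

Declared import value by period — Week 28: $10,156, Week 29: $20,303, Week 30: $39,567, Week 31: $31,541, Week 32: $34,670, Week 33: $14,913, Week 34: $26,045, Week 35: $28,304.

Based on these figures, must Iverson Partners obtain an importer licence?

Total declared import value: $10,156 + $20,303 + $39,567 + $31,541 + $34,670 + $14,913 + $26,045 + $28,304 = $205,499.
$205,499 > $180,000, so the threshold is exceeded.

Yes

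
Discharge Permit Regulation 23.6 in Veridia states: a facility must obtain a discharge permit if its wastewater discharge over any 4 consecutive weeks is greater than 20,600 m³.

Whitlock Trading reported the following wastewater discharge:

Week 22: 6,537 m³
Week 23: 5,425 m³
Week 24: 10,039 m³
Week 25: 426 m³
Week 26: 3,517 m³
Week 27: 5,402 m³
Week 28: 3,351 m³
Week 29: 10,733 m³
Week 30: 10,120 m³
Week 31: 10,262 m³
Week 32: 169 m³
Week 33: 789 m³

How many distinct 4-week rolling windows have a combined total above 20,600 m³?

6

Week 22–Week 25: 6,537 m³ + 5,425 m³ + 10,039 m³ + 426 m³ = 22,427 m³ (over)
Week 23–Week 26: 5,425 m³ + 10,039 m³ + 426 m³ + 3,517 m³ = 19,407 m³ (under)
Week 24–Week 27: 10,039 m³ + 426 m³ + 3,517 m³ + 5,402 m³ = 19,384 m³ (under)
Week 25–Week 28: 426 m³ + 3,517 m³ + 5,402 m³ + 3,351 m³ = 12,696 m³ (under)
Week 26–Week 29: 3,517 m³ + 5,402 m³ + 3,351 m³ + 10,733 m³ = 23,003 m³ (over)
Week 27–Week 30: 5,402 m³ + 3,351 m³ + 10,733 m³ + 10,120 m³ = 29,606 m³ (over)
Week 28–Week 31: 3,351 m³ + 10,733 m³ + 10,120 m³ + 10,262 m³ = 34,466 m³ (over)
Week 29–Week 32: 10,733 m³ + 10,120 m³ + 10,262 m³ + 169 m³ = 31,284 m³ (over)
Week 30–Week 33: 10,120 m³ + 10,262 m³ + 169 m³ + 789 m³ = 21,340 m³ (over)
6 windows exceed the threshold.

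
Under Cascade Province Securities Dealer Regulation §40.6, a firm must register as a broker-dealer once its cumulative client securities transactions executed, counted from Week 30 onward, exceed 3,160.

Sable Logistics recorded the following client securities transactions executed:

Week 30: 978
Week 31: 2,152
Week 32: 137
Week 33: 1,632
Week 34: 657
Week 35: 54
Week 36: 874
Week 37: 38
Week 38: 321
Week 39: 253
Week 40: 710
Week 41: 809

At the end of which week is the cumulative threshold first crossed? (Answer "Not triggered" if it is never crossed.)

Week 32

Through Week 30: 978
Through Week 31: 3,130
Through Week 32: 3,267 ← exceeds threshold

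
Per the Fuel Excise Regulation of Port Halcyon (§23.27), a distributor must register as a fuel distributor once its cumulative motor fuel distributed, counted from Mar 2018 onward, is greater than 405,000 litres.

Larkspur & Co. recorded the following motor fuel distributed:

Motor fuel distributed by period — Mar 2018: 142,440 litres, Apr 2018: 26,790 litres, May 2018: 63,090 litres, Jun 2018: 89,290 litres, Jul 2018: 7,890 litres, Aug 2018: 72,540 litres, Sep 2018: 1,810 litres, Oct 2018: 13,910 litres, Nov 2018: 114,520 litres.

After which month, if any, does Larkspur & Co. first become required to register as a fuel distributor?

Through Mar 2018: 142,440 litres
Through Apr 2018: 169,230 litres
Through May 2018: 232,320 litres
Through Jun 2018: 321,610 litres
Through Jul 2018: 329,500 litres
Through Aug 2018: 402,040 litres
Through Sep 2018: 403,850 litres
Through Oct 2018: 417,760 litres ← exceeds threshold

Oct 2018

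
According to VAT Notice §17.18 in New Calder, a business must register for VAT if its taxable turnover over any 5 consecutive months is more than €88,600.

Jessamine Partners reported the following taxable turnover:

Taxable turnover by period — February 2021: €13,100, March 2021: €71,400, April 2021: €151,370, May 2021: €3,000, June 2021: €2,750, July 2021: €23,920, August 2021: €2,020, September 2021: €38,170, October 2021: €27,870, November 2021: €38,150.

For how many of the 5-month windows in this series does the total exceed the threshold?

5

February 2021–June 2021: €13,100 + €71,400 + €151,370 + €3,000 + €2,750 = €241,620 (over)
March 2021–July 2021: €71,400 + €151,370 + €3,000 + €2,750 + €23,920 = €252,440 (over)
April 2021–August 2021: €151,370 + €3,000 + €2,750 + €23,920 + €2,020 = €183,060 (over)
May 2021–September 2021: €3,000 + €2,750 + €23,920 + €2,020 + €38,170 = €69,860 (under)
June 2021–October 2021: €2,750 + €23,920 + €2,020 + €38,170 + €27,870 = €94,730 (over)
July 2021–November 2021: €23,920 + €2,020 + €38,170 + €27,870 + €38,150 = €130,130 (over)
5 windows exceed the threshold.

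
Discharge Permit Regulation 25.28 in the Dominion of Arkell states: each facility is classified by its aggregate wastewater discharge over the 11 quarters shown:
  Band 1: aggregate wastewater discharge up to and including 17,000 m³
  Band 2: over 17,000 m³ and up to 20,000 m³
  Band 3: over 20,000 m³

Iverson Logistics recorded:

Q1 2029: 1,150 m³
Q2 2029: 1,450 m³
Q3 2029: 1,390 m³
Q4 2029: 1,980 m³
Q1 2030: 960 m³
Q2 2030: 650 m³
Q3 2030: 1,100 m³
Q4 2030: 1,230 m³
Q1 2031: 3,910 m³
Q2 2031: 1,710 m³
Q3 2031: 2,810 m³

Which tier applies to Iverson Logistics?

Band 2

Aggregate wastewater discharge: 1,150 m³ + 1,450 m³ + 1,390 m³ + 1,980 m³ + 960 m³ + 650 m³ + 1,100 m³ + 1,230 m³ + 3,910 m³ + 1,710 m³ + 2,810 m³ = 18,340 m³.
17,000 m³ < 18,340 m³ ≤ 20,000 m³, so Band 2 applies.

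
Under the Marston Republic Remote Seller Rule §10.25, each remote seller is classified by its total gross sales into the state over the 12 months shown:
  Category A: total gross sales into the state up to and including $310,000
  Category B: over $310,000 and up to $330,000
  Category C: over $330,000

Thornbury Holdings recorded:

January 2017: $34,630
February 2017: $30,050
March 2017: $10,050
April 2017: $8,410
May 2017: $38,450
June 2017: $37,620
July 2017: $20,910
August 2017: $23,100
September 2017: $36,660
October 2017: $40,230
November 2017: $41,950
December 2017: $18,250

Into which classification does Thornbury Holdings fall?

Category C

Total gross sales into the state: $34,630 + $30,050 + $10,050 + $8,410 + $38,450 + $37,620 + $20,910 + $23,100 + $36,660 + $40,230 + $41,950 + $18,250 = $340,310.
$340,310 > $330,000, so Category C applies.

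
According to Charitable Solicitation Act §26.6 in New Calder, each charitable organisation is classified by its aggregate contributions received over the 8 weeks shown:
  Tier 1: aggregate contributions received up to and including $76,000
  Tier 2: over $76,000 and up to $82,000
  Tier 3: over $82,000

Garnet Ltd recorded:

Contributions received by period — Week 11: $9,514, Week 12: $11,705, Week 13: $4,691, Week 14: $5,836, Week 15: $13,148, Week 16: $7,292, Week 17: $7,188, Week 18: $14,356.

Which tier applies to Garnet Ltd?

Aggregate contributions received: $9,514 + $11,705 + $4,691 + $5,836 + $13,148 + $7,292 + $7,188 + $14,356 = $73,730.
$73,730 ≤ $76,000, so Tier 1 applies.

Tier 1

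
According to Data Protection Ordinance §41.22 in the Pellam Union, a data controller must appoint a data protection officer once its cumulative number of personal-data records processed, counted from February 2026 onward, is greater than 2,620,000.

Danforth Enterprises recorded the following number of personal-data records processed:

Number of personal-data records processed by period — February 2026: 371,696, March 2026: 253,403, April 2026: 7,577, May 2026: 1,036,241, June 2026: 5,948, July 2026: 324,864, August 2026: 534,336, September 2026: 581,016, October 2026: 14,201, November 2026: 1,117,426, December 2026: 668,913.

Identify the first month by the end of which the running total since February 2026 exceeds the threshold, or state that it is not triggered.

September 2026

Through February 2026: 371,696
Through March 2026: 625,099
Through April 2026: 632,676
Through May 2026: 1,668,917
Through June 2026: 1,674,865
Through July 2026: 1,999,729
Through August 2026: 2,534,065
Through September 2026: 3,115,081 ← exceeds threshold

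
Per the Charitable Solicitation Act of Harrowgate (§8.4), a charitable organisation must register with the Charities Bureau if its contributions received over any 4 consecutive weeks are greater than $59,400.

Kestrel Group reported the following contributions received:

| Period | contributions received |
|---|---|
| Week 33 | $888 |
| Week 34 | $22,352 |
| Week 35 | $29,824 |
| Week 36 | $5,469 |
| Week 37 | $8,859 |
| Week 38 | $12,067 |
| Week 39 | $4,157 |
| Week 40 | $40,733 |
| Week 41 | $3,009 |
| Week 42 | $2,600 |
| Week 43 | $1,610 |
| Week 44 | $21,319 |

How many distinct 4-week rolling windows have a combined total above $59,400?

Week 33–Week 36: $888 + $22,352 + $29,824 + $5,469 = $58,533 (under)
Week 34–Week 37: $22,352 + $29,824 + $5,469 + $8,859 = $66,504 (over)
Week 35–Week 38: $29,824 + $5,469 + $8,859 + $12,067 = $56,219 (under)
Week 36–Week 39: $5,469 + $8,859 + $12,067 + $4,157 = $30,552 (under)
Week 37–Week 40: $8,859 + $12,067 + $4,157 + $40,733 = $65,816 (over)
Week 38–Week 41: $12,067 + $4,157 + $40,733 + $3,009 = $59,966 (over)
Week 39–Week 42: $4,157 + $40,733 + $3,009 + $2,600 = $50,499 (under)
Week 40–Week 43: $40,733 + $3,009 + $2,600 + $1,610 = $47,952 (under)
Week 41–Week 44: $3,009 + $2,600 + $1,610 + $21,319 = $28,538 (under)
3 windows exceed the threshold.

3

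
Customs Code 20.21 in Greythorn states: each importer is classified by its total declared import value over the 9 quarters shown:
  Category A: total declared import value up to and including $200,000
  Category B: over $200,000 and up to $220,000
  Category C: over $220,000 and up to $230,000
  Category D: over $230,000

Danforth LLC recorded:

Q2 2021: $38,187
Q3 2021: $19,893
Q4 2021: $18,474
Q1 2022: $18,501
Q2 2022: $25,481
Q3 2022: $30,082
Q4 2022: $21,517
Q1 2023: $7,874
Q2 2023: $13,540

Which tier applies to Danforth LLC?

Category A

Total declared import value: $38,187 + $19,893 + $18,474 + $18,501 + $25,481 + $30,082 + $21,517 + $7,874 + $13,540 = $193,549.
$193,549 ≤ $200,000, so Category A applies.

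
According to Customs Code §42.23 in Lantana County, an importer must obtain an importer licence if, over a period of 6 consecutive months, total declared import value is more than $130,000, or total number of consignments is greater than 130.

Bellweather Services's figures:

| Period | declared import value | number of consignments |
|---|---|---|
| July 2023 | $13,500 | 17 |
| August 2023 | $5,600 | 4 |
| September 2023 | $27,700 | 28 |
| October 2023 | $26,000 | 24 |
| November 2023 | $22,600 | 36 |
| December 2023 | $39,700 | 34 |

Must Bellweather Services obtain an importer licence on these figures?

Yes

Total declared import value: $13,500 + $5,600 + $27,700 + $26,000 + $22,600 + $39,700 = $135,100 (> $130,000).
Total number of consignments: 17 + 4 + 28 + 24 + 36 + 34 = 143 (> 130).
The test is 'or': at least one threshold is exceeded.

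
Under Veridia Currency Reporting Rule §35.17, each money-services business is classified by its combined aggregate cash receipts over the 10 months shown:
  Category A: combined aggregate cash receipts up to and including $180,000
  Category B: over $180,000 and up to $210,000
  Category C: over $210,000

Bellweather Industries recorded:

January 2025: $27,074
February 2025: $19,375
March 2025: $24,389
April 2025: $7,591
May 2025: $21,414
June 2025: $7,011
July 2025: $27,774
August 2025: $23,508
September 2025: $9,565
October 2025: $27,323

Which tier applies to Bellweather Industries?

Category B

Combined aggregate cash receipts: $27,074 + $19,375 + $24,389 + $7,591 + $21,414 + $7,011 + $27,774 + $23,508 + $9,565 + $27,323 = $195,024.
$180,000 < $195,024 ≤ $210,000, so Category B applies.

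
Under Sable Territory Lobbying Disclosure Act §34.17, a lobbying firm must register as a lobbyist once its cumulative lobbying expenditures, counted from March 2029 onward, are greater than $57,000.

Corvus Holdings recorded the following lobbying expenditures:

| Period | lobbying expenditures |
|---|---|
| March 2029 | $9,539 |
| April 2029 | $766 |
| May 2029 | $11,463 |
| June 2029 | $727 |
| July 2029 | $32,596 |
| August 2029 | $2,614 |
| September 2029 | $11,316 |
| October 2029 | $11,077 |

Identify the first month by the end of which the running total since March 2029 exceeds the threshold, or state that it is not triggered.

August 2029

Through March 2029: $9,539
Through April 2029: $10,305
Through May 2029: $21,768
Through June 2029: $22,495
Through July 2029: $55,091
Through August 2029: $57,705 ← exceeds threshold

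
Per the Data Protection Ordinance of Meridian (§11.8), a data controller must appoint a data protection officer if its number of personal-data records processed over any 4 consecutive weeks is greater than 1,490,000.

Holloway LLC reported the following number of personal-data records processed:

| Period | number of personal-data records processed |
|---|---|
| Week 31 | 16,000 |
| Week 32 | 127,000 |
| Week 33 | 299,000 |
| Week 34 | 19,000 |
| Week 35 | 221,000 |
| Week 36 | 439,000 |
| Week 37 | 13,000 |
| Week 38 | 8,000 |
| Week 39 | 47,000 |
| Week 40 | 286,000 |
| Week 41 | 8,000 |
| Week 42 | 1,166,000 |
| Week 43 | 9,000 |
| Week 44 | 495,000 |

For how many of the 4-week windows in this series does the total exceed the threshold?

Week 31–Week 34: 16,000 + 127,000 + 299,000 + 19,000 = 461,000 (under)
Week 32–Week 35: 127,000 + 299,000 + 19,000 + 221,000 = 666,000 (under)
Week 33–Week 36: 299,000 + 19,000 + 221,000 + 439,000 = 978,000 (under)
Week 34–Week 37: 19,000 + 221,000 + 439,000 + 13,000 = 692,000 (under)
Week 35–Week 38: 221,000 + 439,000 + 13,000 + 8,000 = 681,000 (under)
Week 36–Week 39: 439,000 + 13,000 + 8,000 + 47,000 = 507,000 (under)
Week 37–Week 40: 13,000 + 8,000 + 47,000 + 286,000 = 354,000 (under)
Week 38–Week 41: 8,000 + 47,000 + 286,000 + 8,000 = 349,000 (under)
Week 39–Week 42: 47,000 + 286,000 + 8,000 + 1,166,000 = 1,507,000 (over)
Week 40–Week 43: 286,000 + 8,000 + 1,166,000 + 9,000 = 1,469,000 (under)
Week 41–Week 44: 8,000 + 1,166,000 + 9,000 + 495,000 = 1,678,000 (over)
2 windows exceed the threshold.

2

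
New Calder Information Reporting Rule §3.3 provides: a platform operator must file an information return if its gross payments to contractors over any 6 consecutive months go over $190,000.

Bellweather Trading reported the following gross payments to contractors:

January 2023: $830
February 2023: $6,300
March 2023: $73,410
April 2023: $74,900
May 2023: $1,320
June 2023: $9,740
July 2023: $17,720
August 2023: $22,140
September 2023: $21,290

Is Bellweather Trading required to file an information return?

Yes

January 2023–June 2023: $830 + $6,300 + $73,410 + $74,900 + $1,320 + $9,740 = $166,500 (under)
February 2023–July 2023: $6,300 + $73,410 + $74,900 + $1,320 + $9,740 + $17,720 = $183,390 (under)
March 2023–August 2023: $73,410 + $74,900 + $1,320 + $9,740 + $17,720 + $22,140 = $199,230 (over)
April 2023–September 2023: $74,900 + $1,320 + $9,740 + $17,720 + $22,140 + $21,290 = $147,110 (under)
At least one window exceeds $190,000.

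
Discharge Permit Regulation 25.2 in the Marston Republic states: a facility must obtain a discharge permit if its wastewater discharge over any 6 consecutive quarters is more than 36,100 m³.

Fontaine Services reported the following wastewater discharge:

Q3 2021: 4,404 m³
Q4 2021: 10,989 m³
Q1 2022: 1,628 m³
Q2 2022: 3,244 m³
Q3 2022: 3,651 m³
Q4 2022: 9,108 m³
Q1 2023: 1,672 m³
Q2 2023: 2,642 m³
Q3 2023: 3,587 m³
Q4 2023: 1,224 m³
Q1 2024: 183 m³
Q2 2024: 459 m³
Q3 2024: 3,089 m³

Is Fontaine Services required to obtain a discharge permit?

Q3 2021–Q4 2022: 4,404 m³ + 10,989 m³ + 1,628 m³ + 3,244 m³ + 3,651 m³ + 9,108 m³ = 33,024 m³ (under)
Q4 2021–Q1 2023: 10,989 m³ + 1,628 m³ + 3,244 m³ + 3,651 m³ + 9,108 m³ + 1,672 m³ = 30,292 m³ (under)
Q1 2022–Q2 2023: 1,628 m³ + 3,244 m³ + 3,651 m³ + 9,108 m³ + 1,672 m³ + 2,642 m³ = 21,945 m³ (under)
Q2 2022–Q3 2023: 3,244 m³ + 3,651 m³ + 9,108 m³ + 1,672 m³ + 2,642 m³ + 3,587 m³ = 23,904 m³ (under)
Q3 2022–Q4 2023: 3,651 m³ + 9,108 m³ + 1,672 m³ + 2,642 m³ + 3,587 m³ + 1,224 m³ = 21,884 m³ (under)
Q4 2022–Q1 2024: 9,108 m³ + 1,672 m³ + 2,642 m³ + 3,587 m³ + 1,224 m³ + 183 m³ = 18,416 m³ (under)
Q1 2023–Q2 2024: 1,672 m³ + 2,642 m³ + 3,587 m³ + 1,224 m³ + 183 m³ + 459 m³ = 9,767 m³ (under)
Q2 2023–Q3 2024: 2,642 m³ + 3,587 m³ + 1,224 m³ + 183 m³ + 459 m³ + 3,089 m³ = 11,184 m³ (under)
No window exceeds 36,100 m³.

No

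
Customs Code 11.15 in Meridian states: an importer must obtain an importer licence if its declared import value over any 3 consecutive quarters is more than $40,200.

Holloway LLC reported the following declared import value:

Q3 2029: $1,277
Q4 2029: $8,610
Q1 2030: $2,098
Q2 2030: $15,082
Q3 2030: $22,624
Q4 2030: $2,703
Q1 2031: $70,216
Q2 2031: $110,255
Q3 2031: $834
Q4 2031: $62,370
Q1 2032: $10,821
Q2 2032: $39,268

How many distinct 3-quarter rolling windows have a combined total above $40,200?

7

Q3 2029–Q1 2030: $1,277 + $8,610 + $2,098 = $11,985 (under)
Q4 2029–Q2 2030: $8,610 + $2,098 + $15,082 = $25,790 (under)
Q1 2030–Q3 2030: $2,098 + $15,082 + $22,624 = $39,804 (under)
Q2 2030–Q4 2030: $15,082 + $22,624 + $2,703 = $40,409 (over)
Q3 2030–Q1 2031: $22,624 + $2,703 + $70,216 = $95,543 (over)
Q4 2030–Q2 2031: $2,703 + $70,216 + $110,255 = $183,174 (over)
Q1 2031–Q3 2031: $70,216 + $110,255 + $834 = $181,305 (over)
Q2 2031–Q4 2031: $110,255 + $834 + $62,370 = $173,459 (over)
Q3 2031–Q1 2032: $834 + $62,370 + $10,821 = $74,025 (over)
Q4 2031–Q2 2032: $62,370 + $10,821 + $39,268 = $112,459 (over)
7 windows exceed the threshold.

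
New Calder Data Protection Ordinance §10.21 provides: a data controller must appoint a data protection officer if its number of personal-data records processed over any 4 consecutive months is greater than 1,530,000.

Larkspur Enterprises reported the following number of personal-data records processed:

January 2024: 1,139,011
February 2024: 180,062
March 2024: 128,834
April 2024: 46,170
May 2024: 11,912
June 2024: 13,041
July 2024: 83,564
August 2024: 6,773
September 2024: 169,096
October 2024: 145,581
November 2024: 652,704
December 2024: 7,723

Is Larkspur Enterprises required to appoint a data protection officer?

No

January 2024–April 2024: 1,139,011 + 180,062 + 128,834 + 46,170 = 1,494,077 (under)
February 2024–May 2024: 180,062 + 128,834 + 46,170 + 11,912 = 366,978 (under)
March 2024–June 2024: 128,834 + 46,170 + 11,912 + 13,041 = 199,957 (under)
April 2024–July 2024: 46,170 + 11,912 + 13,041 + 83,564 = 154,687 (under)
May 2024–August 2024: 11,912 + 13,041 + 83,564 + 6,773 = 115,290 (under)
June 2024–September 2024: 13,041 + 83,564 + 6,773 + 169,096 = 272,474 (under)
July 2024–October 2024: 83,564 + 6,773 + 169,096 + 145,581 = 405,014 (under)
August 2024–November 2024: 6,773 + 169,096 + 145,581 + 652,704 = 974,154 (under)
September 2024–December 2024: 169,096 + 145,581 + 652,704 + 7,723 = 975,104 (under)
No window exceeds 1,530,000.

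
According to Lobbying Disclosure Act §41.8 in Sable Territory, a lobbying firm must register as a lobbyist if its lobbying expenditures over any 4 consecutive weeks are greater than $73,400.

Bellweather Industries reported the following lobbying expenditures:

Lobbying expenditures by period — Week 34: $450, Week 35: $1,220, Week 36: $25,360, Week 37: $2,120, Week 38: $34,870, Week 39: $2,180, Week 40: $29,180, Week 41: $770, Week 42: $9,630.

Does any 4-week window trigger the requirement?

No

Week 34–Week 37: $450 + $1,220 + $25,360 + $2,120 = $29,150 (under)
Week 35–Week 38: $1,220 + $25,360 + $2,120 + $34,870 = $63,570 (under)
Week 36–Week 39: $25,360 + $2,120 + $34,870 + $2,180 = $64,530 (under)
Week 37–Week 40: $2,120 + $34,870 + $2,180 + $29,180 = $68,350 (under)
Week 38–Week 41: $34,870 + $2,180 + $29,180 + $770 = $67,000 (under)
Week 39–Week 42: $2,180 + $29,180 + $770 + $9,630 = $41,760 (under)
No window exceeds $73,400.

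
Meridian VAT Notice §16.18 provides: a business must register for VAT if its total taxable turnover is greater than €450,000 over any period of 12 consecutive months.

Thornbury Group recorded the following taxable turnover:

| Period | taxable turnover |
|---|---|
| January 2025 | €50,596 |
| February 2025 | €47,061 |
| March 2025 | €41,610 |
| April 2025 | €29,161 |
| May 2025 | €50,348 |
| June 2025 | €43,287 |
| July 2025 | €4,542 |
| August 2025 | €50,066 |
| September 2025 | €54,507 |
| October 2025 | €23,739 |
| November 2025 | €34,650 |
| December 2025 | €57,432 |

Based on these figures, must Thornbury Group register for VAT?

Total taxable turnover: €50,596 + €47,061 + €41,610 + €29,161 + €50,348 + €43,287 + €4,542 + €50,066 + €54,507 + €23,739 + €34,650 + €57,432 = €486,999.
€486,999 > €450,000, so the threshold is exceeded.

Yes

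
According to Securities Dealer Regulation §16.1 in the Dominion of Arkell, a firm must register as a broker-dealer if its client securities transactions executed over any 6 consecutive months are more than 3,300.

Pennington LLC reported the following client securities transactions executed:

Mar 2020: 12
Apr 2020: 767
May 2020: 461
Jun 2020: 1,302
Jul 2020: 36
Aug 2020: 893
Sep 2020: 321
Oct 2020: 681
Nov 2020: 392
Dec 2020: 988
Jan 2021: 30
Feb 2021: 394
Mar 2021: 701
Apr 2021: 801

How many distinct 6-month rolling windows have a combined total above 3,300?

7

Mar 2020–Aug 2020: 12 + 767 + 461 + 1,302 + 36 + 893 = 3,471 (over)
Apr 2020–Sep 2020: 767 + 461 + 1,302 + 36 + 893 + 321 = 3,780 (over)
May 2020–Oct 2020: 461 + 1,302 + 36 + 893 + 321 + 681 = 3,694 (over)
Jun 2020–Nov 2020: 1,302 + 36 + 893 + 321 + 681 + 392 = 3,625 (over)
Jul 2020–Dec 2020: 36 + 893 + 321 + 681 + 392 + 988 = 3,311 (over)
Aug 2020–Jan 2021: 893 + 321 + 681 + 392 + 988 + 30 = 3,305 (over)
Sep 2020–Feb 2021: 321 + 681 + 392 + 988 + 30 + 394 = 2,806 (under)
Oct 2020–Mar 2021: 681 + 392 + 988 + 30 + 394 + 701 = 3,186 (under)
Nov 2020–Apr 2021: 392 + 988 + 30 + 394 + 701 + 801 = 3,306 (over)
7 windows exceed the threshold.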